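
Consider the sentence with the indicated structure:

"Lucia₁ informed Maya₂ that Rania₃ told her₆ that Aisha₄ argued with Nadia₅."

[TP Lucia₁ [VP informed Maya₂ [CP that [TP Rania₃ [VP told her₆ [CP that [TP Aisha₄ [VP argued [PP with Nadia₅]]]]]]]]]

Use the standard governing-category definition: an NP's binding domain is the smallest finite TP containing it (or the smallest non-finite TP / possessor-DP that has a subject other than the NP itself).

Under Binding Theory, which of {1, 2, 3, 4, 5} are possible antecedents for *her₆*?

*her* is a pronoun, so Principle B applies: it must be free in its binding domain.
Binding domain of *her₆*: the embedded TP, whose subject is Rania₃.
*Lucia₁* c-commands the pronoun but from outside its binding domain, and is not c-commanded by it → coindexation permitted.
*Maya₂* c-commands the pronoun but from outside its binding domain, and is not c-commanded by it → coindexation permitted.
*Rania₃* c-commands the pronoun within its binding domain → coindexation would violate Principle B.
*Aisha₄*: the pronoun c-commands this R-expression → coindexation would violate Principle C on *Aisha₄*.
*Nadia₅*: the pronoun c-commands this R-expression → coindexation would violate Principle C on *Nadia₅*.

{1, 2}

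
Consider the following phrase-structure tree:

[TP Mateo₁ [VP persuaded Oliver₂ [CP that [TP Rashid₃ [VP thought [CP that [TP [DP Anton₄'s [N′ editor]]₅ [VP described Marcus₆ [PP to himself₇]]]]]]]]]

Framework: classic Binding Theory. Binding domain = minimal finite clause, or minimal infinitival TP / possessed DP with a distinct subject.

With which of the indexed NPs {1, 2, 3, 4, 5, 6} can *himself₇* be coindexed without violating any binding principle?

{5, 6}

*himself* is an anaphor, so Principle A applies: it must be bound in its binding domain.
Binding domain of *himself₇*: the embedded TP, whose subject is [Anton₄'s editor]₅.
*Mateo₁* c-commands the anaphor but is outside its binding domain → cannot satisfy Principle A.
*Oliver₂* c-commands the anaphor but is outside its binding domain → cannot satisfy Principle A.
*Rashid₃* c-commands the anaphor but is outside its binding domain → cannot satisfy Principle A.
*Anton₄* does not c-command the anaphor → cannot bind it.
*[Anton₄'s editor]₅* c-commands the anaphor within its binding domain → licit binder.
*Marcus₆* c-commands the anaphor within its binding domain → licit binder.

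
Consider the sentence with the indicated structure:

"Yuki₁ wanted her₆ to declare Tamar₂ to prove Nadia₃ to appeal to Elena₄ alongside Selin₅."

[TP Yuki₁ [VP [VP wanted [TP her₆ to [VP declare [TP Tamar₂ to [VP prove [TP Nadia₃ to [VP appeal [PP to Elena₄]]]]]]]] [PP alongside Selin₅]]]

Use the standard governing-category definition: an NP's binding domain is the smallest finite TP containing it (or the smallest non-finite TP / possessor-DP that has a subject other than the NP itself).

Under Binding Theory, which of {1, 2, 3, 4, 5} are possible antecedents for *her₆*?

{5}

*her* is a pronoun, so Principle B applies: it must be free in its binding domain.
Binding domain of *her₆*: the matrix TP, whose subject is Yuki₁.
*Yuki₁* c-commands the pronoun within its binding domain → coindexation would violate Principle B.
*Tamar₂*: the pronoun c-commands this R-expression → coindexation would violate Principle C on *Tamar₂*.
*Nadia₃*: the pronoun c-commands this R-expression → coindexation would violate Principle C on *Nadia₃*.
*Elena₄*: the pronoun c-commands this R-expression → coindexation would violate Principle C on *Elena₄*.
*Selin₅* and the pronoun do not c-command one another → neither Principle B nor Principle C is at stake; coindexation permitted.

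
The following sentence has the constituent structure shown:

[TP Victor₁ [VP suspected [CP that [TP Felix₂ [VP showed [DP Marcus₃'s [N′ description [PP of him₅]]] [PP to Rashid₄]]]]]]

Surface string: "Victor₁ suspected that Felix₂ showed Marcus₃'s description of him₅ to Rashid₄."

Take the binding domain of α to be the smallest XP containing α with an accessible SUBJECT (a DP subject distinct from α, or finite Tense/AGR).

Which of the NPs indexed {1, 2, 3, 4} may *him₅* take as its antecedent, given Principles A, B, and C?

{1, 2, 4}

*him* is a pronoun, so Principle B applies: it must be free in its binding domain.
Binding domain of *him₅*: the possessed DP, whose subject is Marcus₃.
*Victor₁* c-commands the pronoun but from outside its binding domain, and is not c-commanded by it → coindexation permitted.
*Felix₂* c-commands the pronoun but from outside its binding domain, and is not c-commanded by it → coindexation permitted.
*Marcus₃* c-commands the pronoun within its binding domain → coindexation would violate Principle B.
*Rashid₄* and the pronoun do not c-command one another → neither Principle B nor Principle C is at stake; coindexation permitted.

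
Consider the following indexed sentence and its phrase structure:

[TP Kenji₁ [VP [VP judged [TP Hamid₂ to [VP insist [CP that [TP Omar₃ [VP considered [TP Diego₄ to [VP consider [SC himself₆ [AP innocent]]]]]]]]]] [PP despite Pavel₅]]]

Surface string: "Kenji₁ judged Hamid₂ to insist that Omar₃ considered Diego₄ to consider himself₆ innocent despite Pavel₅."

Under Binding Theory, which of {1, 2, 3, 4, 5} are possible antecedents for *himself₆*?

{4}

*himself* is an anaphor, so Principle A applies: it must be bound in its binding domain.
Binding domain of *himself₆*: the embedded TP, whose subject is Diego₄.
*Kenji₁* c-commands the anaphor but is outside its binding domain → cannot satisfy Principle A.
*Hamid₂* c-commands the anaphor but is outside its binding domain → cannot satisfy Principle A.
*Omar₃* c-commands the anaphor but is outside its binding domain → cannot satisfy Principle A.
*Diego₄* c-commands the anaphor within its binding domain → licit binder.
*Pavel₅* does not c-command the anaphor → cannot bind it.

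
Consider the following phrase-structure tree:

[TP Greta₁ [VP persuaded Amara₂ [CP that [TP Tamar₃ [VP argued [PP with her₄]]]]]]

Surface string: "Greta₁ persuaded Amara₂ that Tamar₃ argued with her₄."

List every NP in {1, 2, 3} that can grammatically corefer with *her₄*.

{1, 2}

*her* is a pronoun, so Principle B applies: it must be free in its binding domain.
Binding domain of *her₄*: the embedded TP, whose subject is Tamar₃.
*Greta₁* c-commands the pronoun but from outside its binding domain, and is not c-commanded by it → coindexation permitted.
*Amara₂* c-commands the pronoun but from outside its binding domain, and is not c-commanded by it → coindexation permitted.
*Tamar₃* c-commands the pronoun within its binding domain → coindexation would violate Principle B.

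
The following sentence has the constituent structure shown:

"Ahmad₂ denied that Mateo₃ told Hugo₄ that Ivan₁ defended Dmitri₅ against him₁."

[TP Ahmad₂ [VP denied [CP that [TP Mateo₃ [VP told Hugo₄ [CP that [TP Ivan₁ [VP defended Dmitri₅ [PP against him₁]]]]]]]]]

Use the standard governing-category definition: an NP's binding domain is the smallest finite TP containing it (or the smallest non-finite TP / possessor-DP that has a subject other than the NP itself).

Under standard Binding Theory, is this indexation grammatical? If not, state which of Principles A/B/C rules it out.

The two coindexed NPs are *Ivan₁* and *him₁*.
*him₁* is a pronoun. Its binding domain is the embedded TP, whose subject is Ivan₁.
*Ivan₁* c-commands it within that domain and carries the same index.
The pronoun is locally bound → Principle B violation.

Principle B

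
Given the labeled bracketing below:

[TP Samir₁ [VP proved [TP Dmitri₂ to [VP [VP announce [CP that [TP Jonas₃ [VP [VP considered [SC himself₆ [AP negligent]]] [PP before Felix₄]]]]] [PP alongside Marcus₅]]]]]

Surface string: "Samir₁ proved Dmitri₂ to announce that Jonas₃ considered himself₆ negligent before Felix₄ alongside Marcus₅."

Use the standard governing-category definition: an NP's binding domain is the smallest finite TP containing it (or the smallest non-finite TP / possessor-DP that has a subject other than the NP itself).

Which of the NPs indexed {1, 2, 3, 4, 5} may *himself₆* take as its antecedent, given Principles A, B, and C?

{3}

*himself* is an anaphor, so Principle A applies: it must be bound in its binding domain.
Binding domain of *himself₆*: the embedded TP, whose subject is Jonas₃.
*Samir₁* c-commands the anaphor but is outside its binding domain → cannot satisfy Principle A.
*Dmitri₂* c-commands the anaphor but is outside its binding domain → cannot satisfy Principle A.
*Jonas₃* c-commands the anaphor within its binding domain → licit binder.
*Felix₄* does not c-command the anaphor → cannot bind it.
*Marcus₅* does not c-command the anaphor → cannot bind it.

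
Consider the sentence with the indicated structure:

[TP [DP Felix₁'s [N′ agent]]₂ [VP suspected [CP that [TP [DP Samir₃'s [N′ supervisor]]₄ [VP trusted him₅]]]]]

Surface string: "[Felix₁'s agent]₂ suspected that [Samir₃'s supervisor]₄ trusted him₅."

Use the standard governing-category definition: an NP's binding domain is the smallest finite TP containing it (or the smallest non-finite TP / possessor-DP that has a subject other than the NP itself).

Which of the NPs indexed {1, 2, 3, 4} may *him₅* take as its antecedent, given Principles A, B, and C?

*him* is a pronoun, so Principle B applies: it must be free in its binding domain.
Binding domain of *him₅*: the embedded TP, whose subject is [Samir₃'s supervisor]₄.
*Felix₁* and the pronoun do not c-command one another → neither Principle B nor Principle C is at stake; coindexation permitted.
*[Felix₁'s agent]₂* c-commands the pronoun but from outside its binding domain, and is not c-commanded by it → coindexation permitted.
*Samir₃* and the pronoun do not c-command one another → neither Principle B nor Principle C is at stake; coindexation permitted.
*[Samir₃'s supervisor]₄* c-commands the pronoun within its binding domain → coindexation would violate Principle B.

{1, 2, 3}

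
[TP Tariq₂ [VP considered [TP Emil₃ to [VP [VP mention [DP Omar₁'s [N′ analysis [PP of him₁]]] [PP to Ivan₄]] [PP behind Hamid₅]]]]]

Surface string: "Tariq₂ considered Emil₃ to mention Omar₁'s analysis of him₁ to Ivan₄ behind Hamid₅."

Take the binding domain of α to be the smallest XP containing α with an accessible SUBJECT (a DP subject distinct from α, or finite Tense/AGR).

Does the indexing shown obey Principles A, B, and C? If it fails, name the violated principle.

The two coindexed NPs are *Omar₁* and *him₁*.
*him₁* is a pronoun. Its binding domain is the possessed DP, whose subject is Omar₁.
*Omar₁* c-commands it within that domain and carries the same index.
The pronoun is locally bound → Principle B violation.

Principle B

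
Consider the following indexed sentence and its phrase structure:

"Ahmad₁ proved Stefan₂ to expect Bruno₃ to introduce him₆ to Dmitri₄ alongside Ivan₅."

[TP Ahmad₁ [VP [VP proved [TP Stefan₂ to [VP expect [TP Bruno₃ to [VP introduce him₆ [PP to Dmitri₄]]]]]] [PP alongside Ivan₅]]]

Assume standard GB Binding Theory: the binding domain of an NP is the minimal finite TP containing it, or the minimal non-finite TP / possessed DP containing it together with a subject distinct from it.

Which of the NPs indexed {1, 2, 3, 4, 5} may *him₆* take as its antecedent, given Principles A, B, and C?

{1, 2, 5}

*him* is a pronoun, so Principle B applies: it must be free in its binding domain.
Binding domain of *him₆*: the embedded TP, whose subject is Bruno₃.
*Ahmad₁* c-commands the pronoun but from outside its binding domain, and is not c-commanded by it → coindexation permitted.
*Stefan₂* c-commands the pronoun but from outside its binding domain, and is not c-commanded by it → coindexation permitted.
*Bruno₃* c-commands the pronoun within its binding domain → coindexation would violate Principle B.
*Dmitri₄*: the pronoun c-commands this R-expression → coindexation would violate Principle C on *Dmitri₄*.
*Ivan₅* and the pronoun do not c-command one another → neither Principle B nor Principle C is at stake; coindexation permitted.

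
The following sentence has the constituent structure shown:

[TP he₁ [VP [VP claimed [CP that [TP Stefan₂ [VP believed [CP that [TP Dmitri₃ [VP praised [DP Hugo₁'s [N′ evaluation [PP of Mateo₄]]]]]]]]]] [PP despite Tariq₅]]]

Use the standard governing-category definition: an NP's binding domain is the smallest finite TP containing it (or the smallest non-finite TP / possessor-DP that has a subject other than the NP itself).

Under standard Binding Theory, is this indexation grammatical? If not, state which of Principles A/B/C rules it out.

Principle C

The two coindexed NPs are *he₁* and *Hugo₁*.
*Hugo₁* is an R-expression. Principle C requires it to be free everywhere.
*he₁* c-commands it and carries the same index.
The R-expression is bound → Principle C violation.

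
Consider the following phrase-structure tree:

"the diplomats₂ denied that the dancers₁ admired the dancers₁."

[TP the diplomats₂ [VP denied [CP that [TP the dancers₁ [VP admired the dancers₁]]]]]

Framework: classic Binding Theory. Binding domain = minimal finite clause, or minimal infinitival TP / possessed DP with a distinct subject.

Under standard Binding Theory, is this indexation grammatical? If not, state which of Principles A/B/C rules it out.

Principle C

The two coindexed NPs are *the dancers₁* (the higher occurrence) and *the dancers₁* (the lower occurrence).
*the dancers₁* (the lower occurrence) is an R-expression. Principle C requires it to be free everywhere.
*the dancers₁* (the higher occurrence) c-commands it and carries the same index.
The R-expression is bound → Principle C violation.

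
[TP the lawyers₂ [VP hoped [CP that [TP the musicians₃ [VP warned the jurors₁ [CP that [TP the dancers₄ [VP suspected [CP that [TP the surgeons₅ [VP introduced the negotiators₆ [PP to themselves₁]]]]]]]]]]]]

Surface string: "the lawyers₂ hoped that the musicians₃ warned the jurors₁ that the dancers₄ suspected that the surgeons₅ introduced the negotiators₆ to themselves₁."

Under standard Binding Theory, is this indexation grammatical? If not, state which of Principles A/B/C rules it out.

Principle A

The two coindexed NPs are *the jurors₁* and *themselves₁*.
*themselves₁* is an anaphor. Principle A requires it to be bound within its binding domain — the embedded TP, whose subject is the surgeons₅.
Within that domain it is c-commanded by *the surgeons₅*, *the negotiators₆*, none of which share its index.
*the jurors₁* does c-command the anaphor, but from outside its binding domain.
The anaphor is unbound in its domain → Principle A violation.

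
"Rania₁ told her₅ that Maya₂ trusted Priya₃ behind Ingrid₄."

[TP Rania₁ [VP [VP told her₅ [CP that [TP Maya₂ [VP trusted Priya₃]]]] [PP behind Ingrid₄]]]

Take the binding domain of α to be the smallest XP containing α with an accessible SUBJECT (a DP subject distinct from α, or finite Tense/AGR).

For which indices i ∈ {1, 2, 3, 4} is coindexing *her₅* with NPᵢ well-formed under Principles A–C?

{4}

*her* is a pronoun, so Principle B applies: it must be free in its binding domain.
Binding domain of *her₅*: the matrix TP, whose subject is Rania₁.
*Rania₁* c-commands the pronoun within its binding domain → coindexation would violate Principle B.
*Maya₂*: the pronoun c-commands this R-expression → coindexation would violate Principle C on *Maya₂*.
*Priya₃*: the pronoun c-commands this R-expression → coindexation would violate Principle C on *Priya₃*.
*Ingrid₄* and the pronoun do not c-command one another → neither Principle B nor Principle C is at stake; coindexation permitted.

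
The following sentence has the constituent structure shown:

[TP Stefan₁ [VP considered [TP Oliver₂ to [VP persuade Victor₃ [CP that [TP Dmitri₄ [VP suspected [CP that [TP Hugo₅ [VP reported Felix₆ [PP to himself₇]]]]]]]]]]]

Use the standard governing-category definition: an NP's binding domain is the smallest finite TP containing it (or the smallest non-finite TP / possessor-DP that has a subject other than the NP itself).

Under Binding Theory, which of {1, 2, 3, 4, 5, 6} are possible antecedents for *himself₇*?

*himself* is an anaphor, so Principle A applies: it must be bound in its binding domain.
Binding domain of *himself₇*: the embedded TP, whose subject is Hugo₅.
*Stefan₁* c-commands the anaphor but is outside its binding domain → cannot satisfy Principle A.
*Oliver₂* c-commands the anaphor but is outside its binding domain → cannot satisfy Principle A.
*Victor₃* c-commands the anaphor but is outside its binding domain → cannot satisfy Principle A.
*Dmitri₄* c-commands the anaphor but is outside its binding domain → cannot satisfy Principle A.
*Hugo₅* c-commands the anaphor within its binding domain → licit binder.
*Felix₆* c-commands the anaphor within its binding domain → licit binder.

{5, 6}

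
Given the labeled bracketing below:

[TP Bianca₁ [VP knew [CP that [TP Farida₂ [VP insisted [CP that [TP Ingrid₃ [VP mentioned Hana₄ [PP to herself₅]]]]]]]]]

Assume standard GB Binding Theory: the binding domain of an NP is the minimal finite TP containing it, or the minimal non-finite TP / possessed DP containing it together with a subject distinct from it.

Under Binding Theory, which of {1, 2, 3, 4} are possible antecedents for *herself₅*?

{3, 4}

*herself* is an anaphor, so Principle A applies: it must be bound in its binding domain.
Binding domain of *herself₅*: the embedded TP, whose subject is Ingrid₃.
*Bianca₁* c-commands the anaphor but is outside its binding domain → cannot satisfy Principle A.
*Farida₂* c-commands the anaphor but is outside its binding domain → cannot satisfy Principle A.
*Ingrid₃* c-commands the anaphor within its binding domain → licit binder.
*Hana₄* c-commands the anaphor within its binding domain → licit binder.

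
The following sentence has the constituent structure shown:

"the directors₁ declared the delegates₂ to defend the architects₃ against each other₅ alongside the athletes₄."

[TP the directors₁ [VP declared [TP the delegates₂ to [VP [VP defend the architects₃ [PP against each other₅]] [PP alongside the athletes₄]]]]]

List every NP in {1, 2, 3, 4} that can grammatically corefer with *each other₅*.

*each other* is an anaphor, so Principle A applies: it must be bound in its binding domain.
Binding domain of *each other₅*: the embedded TP, whose subject is the delegates₂.
*the directors₁* c-commands the anaphor but is outside its binding domain → cannot satisfy Principle A.
*the delegates₂* c-commands the anaphor within its binding domain → licit binder.
*the architects₃* c-commands the anaphor within its binding domain → licit binder.
*the athletes₄* does not c-command the anaphor → cannot bind it.

{2, 3}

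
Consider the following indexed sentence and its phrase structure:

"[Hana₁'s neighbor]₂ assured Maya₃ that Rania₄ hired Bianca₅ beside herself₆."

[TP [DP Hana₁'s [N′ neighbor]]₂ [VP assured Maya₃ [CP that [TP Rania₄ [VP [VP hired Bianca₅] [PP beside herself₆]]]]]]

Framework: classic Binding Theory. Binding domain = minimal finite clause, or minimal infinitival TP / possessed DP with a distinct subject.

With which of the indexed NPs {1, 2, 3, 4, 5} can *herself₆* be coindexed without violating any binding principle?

{4}

*herself* is an anaphor, so Principle A applies: it must be bound in its binding domain.
Binding domain of *herself₆*: the embedded TP, whose subject is Rania₄.
*Hana₁* does not c-command the anaphor → cannot bind it.
*[Hana₁'s neighbor]₂* c-commands the anaphor but is outside its binding domain → cannot satisfy Principle A.
*Maya₃* c-commands the anaphor but is outside its binding domain → cannot satisfy Principle A.
*Rania₄* c-commands the anaphor within its binding domain → licit binder.
*Bianca₅* does not c-command the anaphor → cannot bind it.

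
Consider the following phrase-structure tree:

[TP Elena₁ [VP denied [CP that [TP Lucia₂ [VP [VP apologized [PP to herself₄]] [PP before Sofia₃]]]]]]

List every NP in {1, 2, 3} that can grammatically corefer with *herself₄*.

{2}

*herself* is an anaphor, so Principle A applies: it must be bound in its binding domain.
Binding domain of *herself₄*: the embedded TP, whose subject is Lucia₂.
*Elena₁* c-commands the anaphor but is outside its binding domain → cannot satisfy Principle A.
*Lucia₂* c-commands the anaphor within its binding domain → licit binder.
*Sofia₃* does not c-command the anaphor → cannot bind it.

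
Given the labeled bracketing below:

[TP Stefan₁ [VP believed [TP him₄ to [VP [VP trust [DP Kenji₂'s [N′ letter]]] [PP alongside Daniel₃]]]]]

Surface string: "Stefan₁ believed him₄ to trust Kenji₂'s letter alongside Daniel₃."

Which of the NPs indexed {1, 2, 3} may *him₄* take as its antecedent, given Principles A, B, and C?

none

*him* is a pronoun, so Principle B applies: it must be free in its binding domain.
Binding domain of *him₄*: the matrix TP, whose subject is Stefan₁.
*Stefan₁* c-commands the pronoun within its binding domain → coindexation would violate Principle B.
*Kenji₂*: the pronoun c-commands this R-expression → coindexation would violate Principle C on *Kenji₂*.
*Daniel₃*: the pronoun c-commands this R-expression → coindexation would violate Principle C on *Daniel₃*.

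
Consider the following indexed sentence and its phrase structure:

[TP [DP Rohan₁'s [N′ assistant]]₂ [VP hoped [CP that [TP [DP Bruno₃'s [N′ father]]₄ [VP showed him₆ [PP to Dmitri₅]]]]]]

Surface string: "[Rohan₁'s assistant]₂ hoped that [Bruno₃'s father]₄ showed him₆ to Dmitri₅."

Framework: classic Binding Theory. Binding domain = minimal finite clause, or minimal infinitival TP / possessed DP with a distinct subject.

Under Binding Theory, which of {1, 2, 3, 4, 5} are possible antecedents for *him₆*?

*him* is a pronoun, so Principle B applies: it must be free in its binding domain.
Binding domain of *him₆*: the embedded TP, whose subject is [Bruno₃'s father]₄.
*Rohan₁* and the pronoun do not c-command one another → neither Principle B nor Principle C is at stake; coindexation permitted.
*[Rohan₁'s assistant]₂* c-commands the pronoun but from outside its binding domain, and is not c-commanded by it → coindexation permitted.
*Bruno₃* and the pronoun do not c-command one another → neither Principle B nor Principle C is at stake; coindexation permitted.
*[Bruno₃'s father]₄* c-commands the pronoun within its binding domain → coindexation would violate Principle B.
*Dmitri₅*: the pronoun c-commands this R-expression → coindexation would violate Principle C on *Dmitri₅*.

{1, 2, 3}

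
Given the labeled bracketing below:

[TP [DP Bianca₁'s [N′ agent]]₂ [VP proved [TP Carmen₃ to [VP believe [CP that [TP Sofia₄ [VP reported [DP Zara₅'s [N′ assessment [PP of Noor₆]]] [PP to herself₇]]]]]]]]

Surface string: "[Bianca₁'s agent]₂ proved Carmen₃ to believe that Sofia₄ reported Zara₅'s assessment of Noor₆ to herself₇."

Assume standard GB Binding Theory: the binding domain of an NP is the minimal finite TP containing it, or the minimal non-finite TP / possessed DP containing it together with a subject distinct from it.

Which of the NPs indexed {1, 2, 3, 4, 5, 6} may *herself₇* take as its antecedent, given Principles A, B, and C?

{4}

*herself* is an anaphor, so Principle A applies: it must be bound in its binding domain.
Binding domain of *herself₇*: the embedded TP, whose subject is Sofia₄.
*Bianca₁* does not c-command the anaphor → cannot bind it.
*[Bianca₁'s agent]₂* c-commands the anaphor but is outside its binding domain → cannot satisfy Principle A.
*Carmen₃* c-commands the anaphor but is outside its binding domain → cannot satisfy Principle A.
*Sofia₄* c-commands the anaphor within its binding domain → licit binder.
*Zara₅* does not c-command the anaphor → cannot bind it.
*Noor₆* does not c-command the anaphor → cannot bind it.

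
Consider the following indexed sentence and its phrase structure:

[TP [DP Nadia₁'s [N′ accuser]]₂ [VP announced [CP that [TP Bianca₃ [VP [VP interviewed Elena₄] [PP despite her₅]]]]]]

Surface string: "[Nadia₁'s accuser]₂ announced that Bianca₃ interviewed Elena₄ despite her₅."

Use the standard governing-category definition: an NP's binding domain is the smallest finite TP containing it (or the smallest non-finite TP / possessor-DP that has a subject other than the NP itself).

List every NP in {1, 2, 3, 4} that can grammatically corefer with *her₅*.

*her* is a pronoun, so Principle B applies: it must be free in its binding domain.
Binding domain of *her₅*: the embedded TP, whose subject is Bianca₃.
*Nadia₁* and the pronoun do not c-command one another → neither Principle B nor Principle C is at stake; coindexation permitted.
*[Nadia₁'s accuser]₂* c-commands the pronoun but from outside its binding domain, and is not c-commanded by it → coindexation permitted.
*Bianca₃* c-commands the pronoun within its binding domain → coindexation would violate Principle B.
*Elena₄* and the pronoun do not c-command one another → neither Principle B nor Principle C is at stake; coindexation permitted.

{1, 2, 4}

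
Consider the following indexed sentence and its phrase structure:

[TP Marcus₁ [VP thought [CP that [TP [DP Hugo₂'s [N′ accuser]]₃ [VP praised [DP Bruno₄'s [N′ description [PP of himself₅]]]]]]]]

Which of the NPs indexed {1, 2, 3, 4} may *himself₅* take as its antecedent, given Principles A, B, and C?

{4}

*himself* is an anaphor, so Principle A applies: it must be bound in its binding domain.
Binding domain of *himself₅*: the possessed DP, whose subject is Bruno₄.
*Marcus₁* c-commands the anaphor but is outside its binding domain → cannot satisfy Principle A.
*Hugo₂* does not c-command the anaphor → cannot bind it.
*[Hugo₂'s accuser]₃* c-commands the anaphor but is outside its binding domain → cannot satisfy Principle A.
*Bruno₄* c-commands the anaphor within its binding domain → licit binder.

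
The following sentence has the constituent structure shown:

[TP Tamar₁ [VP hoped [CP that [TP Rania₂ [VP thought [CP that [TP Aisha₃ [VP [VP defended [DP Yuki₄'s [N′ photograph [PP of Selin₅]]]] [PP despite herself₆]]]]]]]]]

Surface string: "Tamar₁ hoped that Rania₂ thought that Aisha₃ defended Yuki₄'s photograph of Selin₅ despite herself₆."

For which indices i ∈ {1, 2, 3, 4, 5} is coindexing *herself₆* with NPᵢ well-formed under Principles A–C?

{3}

*herself* is an anaphor, so Principle A applies: it must be bound in its binding domain.
Binding domain of *herself₆*: the embedded TP, whose subject is Aisha₃.
*Tamar₁* c-commands the anaphor but is outside its binding domain → cannot satisfy Principle A.
*Rania₂* c-commands the anaphor but is outside its binding domain → cannot satisfy Principle A.
*Aisha₃* c-commands the anaphor within its binding domain → licit binder.
*Yuki₄* does not c-command the anaphor → cannot bind it.
*Selin₅* does not c-command the anaphor → cannot bind it.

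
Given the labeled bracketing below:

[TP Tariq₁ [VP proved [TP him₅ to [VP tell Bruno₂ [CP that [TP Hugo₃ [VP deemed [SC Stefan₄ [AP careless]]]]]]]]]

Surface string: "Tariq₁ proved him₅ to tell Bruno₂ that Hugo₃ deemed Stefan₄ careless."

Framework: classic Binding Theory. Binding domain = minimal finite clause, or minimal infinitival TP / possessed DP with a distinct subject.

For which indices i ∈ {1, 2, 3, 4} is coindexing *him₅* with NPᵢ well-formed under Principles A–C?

none

*him* is a pronoun, so Principle B applies: it must be free in its binding domain.
Binding domain of *him₅*: the matrix TP, whose subject is Tariq₁.
*Tariq₁* c-commands the pronoun within its binding domain → coindexation would violate Principle B.
*Bruno₂*: the pronoun c-commands this R-expression → coindexation would violate Principle C on *Bruno₂*.
*Hugo₃*: the pronoun c-commands this R-expression → coindexation would violate Principle C on *Hugo₃*.
*Stefan₄*: the pronoun c-commands this R-expression → coindexation would violate Principle C on *Stefan₄*.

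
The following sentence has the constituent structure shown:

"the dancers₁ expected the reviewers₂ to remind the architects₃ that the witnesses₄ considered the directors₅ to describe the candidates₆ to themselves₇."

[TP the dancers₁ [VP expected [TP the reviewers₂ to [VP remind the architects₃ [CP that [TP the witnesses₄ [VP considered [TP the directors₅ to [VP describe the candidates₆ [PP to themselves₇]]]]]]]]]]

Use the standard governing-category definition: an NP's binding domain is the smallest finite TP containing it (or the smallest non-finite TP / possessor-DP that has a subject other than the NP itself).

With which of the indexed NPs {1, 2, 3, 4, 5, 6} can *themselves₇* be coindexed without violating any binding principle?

*themselves* is an anaphor, so Principle A applies: it must be bound in its binding domain.
Binding domain of *themselves₇*: the embedded TP, whose subject is the directors₅.
*the dancers₁* c-commands the anaphor but is outside its binding domain → cannot satisfy Principle A.
*the reviewers₂* c-commands the anaphor but is outside its binding domain → cannot satisfy Principle A.
*the architects₃* c-commands the anaphor but is outside its binding domain → cannot satisfy Principle A.
*the witnesses₄* c-commands the anaphor but is outside its binding domain → cannot satisfy Principle A.
*the directors₅* c-commands the anaphor within its binding domain → licit binder.
*the candidates₆* c-commands the anaphor within its binding domain → licit binder.

{5, 6}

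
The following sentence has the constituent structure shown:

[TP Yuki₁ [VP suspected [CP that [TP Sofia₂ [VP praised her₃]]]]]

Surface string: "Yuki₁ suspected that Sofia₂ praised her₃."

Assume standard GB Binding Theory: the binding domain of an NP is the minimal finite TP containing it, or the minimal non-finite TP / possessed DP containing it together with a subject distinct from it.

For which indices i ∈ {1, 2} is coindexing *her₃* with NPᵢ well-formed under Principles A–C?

*her* is a pronoun, so Principle B applies: it must be free in its binding domain.
Binding domain of *her₃*: the embedded TP, whose subject is Sofia₂.
*Yuki₁* c-commands the pronoun but from outside its binding domain, and is not c-commanded by it → coindexation permitted.
*Sofia₂* c-commands the pronoun within its binding domain → coindexation would violate Principle B.

{1}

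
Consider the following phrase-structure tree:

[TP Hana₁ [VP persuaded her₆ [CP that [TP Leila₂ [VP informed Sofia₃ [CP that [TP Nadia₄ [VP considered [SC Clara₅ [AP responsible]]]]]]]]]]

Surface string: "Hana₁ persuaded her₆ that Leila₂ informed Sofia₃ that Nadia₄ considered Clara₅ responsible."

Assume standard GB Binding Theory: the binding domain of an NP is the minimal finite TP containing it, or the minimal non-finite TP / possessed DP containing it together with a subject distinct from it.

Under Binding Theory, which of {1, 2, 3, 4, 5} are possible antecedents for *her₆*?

none

*her* is a pronoun, so Principle B applies: it must be free in its binding domain.
Binding domain of *her₆*: the matrix TP, whose subject is Hana₁.
*Hana₁* c-commands the pronoun within its binding domain → coindexation would violate Principle B.
*Leila₂*: the pronoun c-commands this R-expression → coindexation would violate Principle C on *Leila₂*.
*Sofia₃*: the pronoun c-commands this R-expression → coindexation would violate Principle C on *Sofia₃*.
*Nadia₄*: the pronoun c-commands this R-expression → coindexation would violate Principle C on *Nadia₄*.
*Clara₅*: the pronoun c-commands this R-expression → coindexation would violate Principle C on *Clara₅*.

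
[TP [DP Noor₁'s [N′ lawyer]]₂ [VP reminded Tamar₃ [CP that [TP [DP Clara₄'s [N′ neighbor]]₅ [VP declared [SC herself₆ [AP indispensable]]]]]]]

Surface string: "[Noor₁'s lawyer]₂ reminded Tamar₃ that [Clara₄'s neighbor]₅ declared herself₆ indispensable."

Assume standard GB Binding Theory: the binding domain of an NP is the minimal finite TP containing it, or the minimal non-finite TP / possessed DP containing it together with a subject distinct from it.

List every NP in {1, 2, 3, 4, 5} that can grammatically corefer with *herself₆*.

*herself* is an anaphor, so Principle A applies: it must be bound in its binding domain.
Binding domain of *herself₆*: the embedded TP, whose subject is [Clara₄'s neighbor]₅.
*Noor₁* does not c-command the anaphor → cannot bind it.
*[Noor₁'s lawyer]₂* c-commands the anaphor but is outside its binding domain → cannot satisfy Principle A.
*Tamar₃* c-commands the anaphor but is outside its binding domain → cannot satisfy Principle A.
*Clara₄* does not c-command the anaphor → cannot bind it.
*[Clara₄'s neighbor]₅* c-commands the anaphor within its binding domain → licit binder.

{5}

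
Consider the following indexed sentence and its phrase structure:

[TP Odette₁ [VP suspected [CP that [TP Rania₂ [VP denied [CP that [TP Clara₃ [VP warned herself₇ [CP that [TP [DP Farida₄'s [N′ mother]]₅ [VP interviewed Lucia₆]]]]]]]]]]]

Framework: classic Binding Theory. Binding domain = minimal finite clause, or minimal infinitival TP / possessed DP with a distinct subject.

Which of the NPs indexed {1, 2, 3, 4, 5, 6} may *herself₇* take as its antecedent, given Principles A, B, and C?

{3}

*herself* is an anaphor, so Principle A applies: it must be bound in its binding domain.
Binding domain of *herself₇*: the embedded TP, whose subject is Clara₃.
*Odette₁* c-commands the anaphor but is outside its binding domain → cannot satisfy Principle A.
*Rania₂* c-commands the anaphor but is outside its binding domain → cannot satisfy Principle A.
*Clara₃* c-commands the anaphor within its binding domain → licit binder.
*Farida₄* does not c-command the anaphor → cannot bind it.
*[Farida₄'s mother]₅* does not c-command the anaphor → cannot bind it.
*Lucia₆* does not c-command the anaphor → cannot bind it.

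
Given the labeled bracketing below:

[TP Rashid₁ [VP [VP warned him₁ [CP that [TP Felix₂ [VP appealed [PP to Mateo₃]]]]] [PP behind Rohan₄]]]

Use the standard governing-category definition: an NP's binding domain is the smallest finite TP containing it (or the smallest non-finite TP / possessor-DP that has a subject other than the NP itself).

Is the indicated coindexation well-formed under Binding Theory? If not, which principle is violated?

Principle B

The two coindexed NPs are *Rashid₁* and *him₁*.
*him₁* is a pronoun. Its binding domain is the matrix TP, whose subject is Rashid₁.
*Rashid₁* c-commands it within that domain and carries the same index.
The pronoun is locally bound → Principle B violation.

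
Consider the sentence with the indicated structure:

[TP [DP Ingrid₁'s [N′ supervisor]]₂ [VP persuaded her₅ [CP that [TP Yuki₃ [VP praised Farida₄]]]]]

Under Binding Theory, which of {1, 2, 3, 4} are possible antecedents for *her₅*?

{1}

*her* is a pronoun, so Principle B applies: it must be free in its binding domain.
Binding domain of *her₅*: the matrix TP, whose subject is [Ingrid₁'s supervisor]₂.
*Ingrid₁* and the pronoun do not c-command one another → neither Principle B nor Principle C is at stake; coindexation permitted.
*[Ingrid₁'s supervisor]₂* c-commands the pronoun within its binding domain → coindexation would violate Principle B.
*Yuki₃*: the pronoun c-commands this R-expression → coindexation would violate Principle C on *Yuki₃*.
*Farida₄*: the pronoun c-commands this R-expression → coindexation would violate Principle C on *Farida₄*.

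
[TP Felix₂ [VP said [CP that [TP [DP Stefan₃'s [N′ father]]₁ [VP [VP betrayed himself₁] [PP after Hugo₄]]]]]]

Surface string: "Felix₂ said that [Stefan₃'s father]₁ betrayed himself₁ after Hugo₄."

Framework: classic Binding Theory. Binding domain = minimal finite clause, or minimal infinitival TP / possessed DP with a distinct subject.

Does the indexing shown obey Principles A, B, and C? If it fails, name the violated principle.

The two coindexed NPs are *[Stefan₃'s father]₁* and *himself₁*.
*himself₁* is an anaphor; its binding domain is the embedded TP, whose subject is [Stefan₃'s father]₁. *[Stefan₃'s father]₁* c-commands it within that domain and shares its index, so Principle A is satisfied.
*[Stefan₃'s father]₁* is an R-expression; *himself₁* does not c-command it, and no other NP shares its index, so Principle C is satisfied.
All principles are respected.

grammatical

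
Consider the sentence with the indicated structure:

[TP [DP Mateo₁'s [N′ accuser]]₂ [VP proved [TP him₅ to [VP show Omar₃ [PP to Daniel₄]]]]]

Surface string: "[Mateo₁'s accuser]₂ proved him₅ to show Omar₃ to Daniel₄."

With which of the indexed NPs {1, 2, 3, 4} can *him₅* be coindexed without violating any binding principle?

*him* is a pronoun, so Principle B applies: it must be free in its binding domain.
Binding domain of *him₅*: the matrix TP, whose subject is [Mateo₁'s accuser]₂.
*Mateo₁* and the pronoun do not c-command one another → neither Principle B nor Principle C is at stake; coindexation permitted.
*[Mateo₁'s accuser]₂* c-commands the pronoun within its binding domain → coindexation would violate Principle B.
*Omar₃*: the pronoun c-commands this R-expression → coindexation would violate Principle C on *Omar₃*.
*Daniel₄*: the pronoun c-commands this R-expression → coindexation would violate Principle C on *Daniel₄*.

{1}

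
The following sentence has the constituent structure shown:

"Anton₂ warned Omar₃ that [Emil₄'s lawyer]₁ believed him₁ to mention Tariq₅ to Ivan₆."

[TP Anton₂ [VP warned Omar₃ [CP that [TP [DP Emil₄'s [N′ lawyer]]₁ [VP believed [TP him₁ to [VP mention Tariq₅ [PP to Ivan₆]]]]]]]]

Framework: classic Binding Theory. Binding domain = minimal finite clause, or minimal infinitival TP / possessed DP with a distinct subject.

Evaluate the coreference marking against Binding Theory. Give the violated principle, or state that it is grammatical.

Principle B

The two coindexed NPs are *[Emil₄'s lawyer]₁* and *him₁*.
*him₁* is a pronoun. Its binding domain is the embedded TP, whose subject is [Emil₄'s lawyer]₁.
*[Emil₄'s lawyer]₁* c-commands it within that domain and carries the same index.
The pronoun is locally bound → Principle B violation.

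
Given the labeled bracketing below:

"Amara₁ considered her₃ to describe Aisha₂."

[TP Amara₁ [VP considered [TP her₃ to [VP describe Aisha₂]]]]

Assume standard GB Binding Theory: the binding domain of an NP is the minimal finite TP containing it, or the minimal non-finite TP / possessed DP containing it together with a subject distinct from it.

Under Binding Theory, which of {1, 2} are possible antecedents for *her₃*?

*her* is a pronoun, so Principle B applies: it must be free in its binding domain.
Binding domain of *her₃*: the matrix TP, whose subject is Amara₁.
*Amara₁* c-commands the pronoun within its binding domain → coindexation would violate Principle B.
*Aisha₂*: the pronoun c-commands this R-expression → coindexation would violate Principle C on *Aisha₂*.

none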